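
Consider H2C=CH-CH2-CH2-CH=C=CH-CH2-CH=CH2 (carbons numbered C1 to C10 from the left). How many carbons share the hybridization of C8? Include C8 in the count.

C8 is sp3 (only σ bonds).
C1: sp2
C2: sp2
C3: sp3 ✓
C4: sp3 ✓
C5: sp2
C6: sp
C7: sp2
C8: sp3 ✓
C9: sp2
C10: sp2
3 carbons are sp3.

3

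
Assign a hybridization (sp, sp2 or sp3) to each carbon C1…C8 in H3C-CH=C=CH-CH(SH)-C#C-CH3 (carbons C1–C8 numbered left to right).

C1 sp3, C2 sp2, C3 sp, C4 sp2, C5 sp3, C6 sp, C7 sp, C8 sp3

C1 is sp3: 4 σ bonds, 4 electron-density regions.
C2 has 3 σ bonds, plus one π bond: steric number 3 → sp2.
C3: 2 σ bonds, plus two π bonds — 2 electron domains, sp.
C4 — 3 σ bonds, plus one π bond. Steric number 3, so sp2.
C5: 4 σ bonds; 4 regions of electron density → sp3.
C6: 2 σ bonds, plus two π bonds — 2 electron domains, sp.
C7 — 2 σ bonds, plus two π bonds. Steric number 2, so sp.
C8 — 4 σ bonds. Steric number 4, so sp3.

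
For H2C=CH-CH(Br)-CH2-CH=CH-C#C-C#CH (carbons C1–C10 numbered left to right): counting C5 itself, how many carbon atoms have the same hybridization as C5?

4

C5 is sp2 (one π bond).
C1: sp2 ✓
C2: sp2 ✓
C3: sp3
C4: sp3
C5: sp2 ✓
C6: sp2 ✓
C7: sp
C8: sp
C9: sp
C10: sp
4 carbons are sp2.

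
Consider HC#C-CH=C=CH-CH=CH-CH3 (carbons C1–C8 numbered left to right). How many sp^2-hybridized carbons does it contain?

4

C1: sp
C2: sp
C3: sp2 ✓
C4: sp
C5: sp2 ✓
C6: sp2 ✓
C7: sp2 ✓
C8: sp3
C3, C5, C6, C7 → 4 sp2 carbons.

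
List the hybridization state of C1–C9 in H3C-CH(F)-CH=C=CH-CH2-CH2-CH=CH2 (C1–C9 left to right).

C1 has 4 σ bonds: steric number 4 → sp3.
C2: 4 σ bonds; 4 regions of electron density → sp3.
C3 is sp2: 3 σ bonds, plus one π bond, 3 electron-density regions.
C4 is sp: 2 σ bonds, plus two π bonds, 2 electron-density regions.
C5 is sp2: 3 σ bonds, plus one π bond, 3 electron-density regions.
C6: 4 σ bonds — 4 electron domains, sp3.
C7 is sp3: 4 σ bonds, 4 electron-density regions.
C8 is sp2: 3 σ bonds, plus one π bond, 3 electron-density regions.
C9 has 3 σ bonds, plus one π bond: steric number 3 → sp2.

C1 sp3, C2 sp3, C3 sp2, C4 sp, C5 sp2, C6 sp3, C7 sp3, C8 sp2, C9 sp2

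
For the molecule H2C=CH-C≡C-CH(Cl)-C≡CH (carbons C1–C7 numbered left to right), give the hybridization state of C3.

C3: 2 σ bonds, plus two π bonds; 2 regions of electron density → sp.

sp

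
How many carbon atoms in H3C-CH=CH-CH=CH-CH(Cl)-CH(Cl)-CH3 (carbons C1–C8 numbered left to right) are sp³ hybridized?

4

C1: sp3 ✓
C2: sp2
C3: sp2
C4: sp2
C5: sp2
C6: sp3 ✓
C7: sp3 ✓
C8: sp3 ✓
C1, C6, C7, C8 → 4 sp3 carbons.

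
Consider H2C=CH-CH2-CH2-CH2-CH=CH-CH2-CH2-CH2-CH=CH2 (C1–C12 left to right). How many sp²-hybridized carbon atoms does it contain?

6

C1: sp2 ✓
C2: sp2 ✓
C3: sp3
C4: sp3
C5: sp3
C6: sp2 ✓
C7: sp2 ✓
C8: sp3
C9: sp3
C10: sp3
C11: sp2 ✓
C12: sp2 ✓
C1, C2, C6, C7, C11, C12 → 6 sp2 carbons.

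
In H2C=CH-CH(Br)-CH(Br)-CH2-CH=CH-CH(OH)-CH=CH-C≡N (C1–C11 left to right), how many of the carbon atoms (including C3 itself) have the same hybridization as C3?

C3 is sp3 (only σ bonds).
C1: sp2
C2: sp2
C3: sp3 ✓
C4: sp3 ✓
C5: sp3 ✓
C6: sp2
C7: sp2
C8: sp3 ✓
C9: sp2
C10: sp2
C11: sp
4 carbons are sp3.

4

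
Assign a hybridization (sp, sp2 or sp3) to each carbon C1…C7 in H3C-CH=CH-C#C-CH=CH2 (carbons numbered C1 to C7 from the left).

C1 sp3, C2 sp2, C3 sp2, C4 sp, C5 sp, C6 sp2, C7 sp2

C1 is sp3: 4 σ bonds, 4 electron-density regions.
C2: 3 σ bonds, plus one π bond; 3 regions of electron density → sp2.
C3 has 3 σ bonds, plus one π bond: steric number 3 → sp2.
C4 has 2 σ bonds, plus two π bonds: steric number 2 → sp.
C5: 2 σ bonds, plus two π bonds; 2 regions of electron density → sp.
C6 (3 σ bonds, plus one π bond) has steric number 3: sp2.
C7 — 3 σ bonds, plus one π bond. Steric number 3, so sp2.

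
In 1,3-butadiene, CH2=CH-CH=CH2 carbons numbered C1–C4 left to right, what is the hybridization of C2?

sp²

C2 carries 3 σ bonds, plus one π bond, giving a steric number of 3, so it is sp2.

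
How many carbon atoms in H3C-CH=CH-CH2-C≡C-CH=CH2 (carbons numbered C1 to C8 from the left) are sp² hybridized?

C1: sp3
C2: sp2 ✓
C3: sp2 ✓
C4: sp3
C5: sp
C6: sp
C7: sp2 ✓
C8: sp2 ✓
C2, C3, C7, C8 → 4 sp2 carbons.

4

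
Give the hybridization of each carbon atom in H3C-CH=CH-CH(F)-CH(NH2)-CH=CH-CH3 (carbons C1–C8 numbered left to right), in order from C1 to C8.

C1: 4 σ bonds — 4 electron domains, sp3.
C2 is sp2: 3 σ bonds, plus one π bond, 3 electron-density regions.
C3 is sp2: 3 σ bonds, plus one π bond, 3 electron-density regions.
C4 — 4 σ bonds. Steric number 4, so sp3.
C5 (4 σ bonds) has steric number 4: sp3.
C6 — 3 σ bonds, plus one π bond. Steric number 3, so sp2.
C7: 3 σ bonds, plus one π bond — 3 electron domains, sp2.
C8: 4 σ bonds — 4 electron domains, sp3.

C1 sp3, C2 sp2, C3 sp2, C4 sp3, C5 sp3, C6 sp2, C7 sp2, C8 sp3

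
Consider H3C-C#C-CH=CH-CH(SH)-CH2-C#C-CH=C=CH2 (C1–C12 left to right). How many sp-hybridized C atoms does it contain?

C1: sp3
C2: sp ✓
C3: sp ✓
C4: sp2
C5: sp2
C6: sp3
C7: sp3
C8: sp ✓
C9: sp ✓
C10: sp2
C11: sp ✓
C12: sp2
C2, C3, C8, C9, C11 → 5 sp carbons.

5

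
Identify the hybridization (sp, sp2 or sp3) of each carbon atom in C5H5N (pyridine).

Each carbon atom — 3 σ bonds, plus one π bond. Steric number 3, so sp2.

sp^2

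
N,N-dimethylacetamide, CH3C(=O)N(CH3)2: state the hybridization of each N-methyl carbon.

Each N-methyl carbon — 4 σ bonds. Steric number 4, so sp3.

sp3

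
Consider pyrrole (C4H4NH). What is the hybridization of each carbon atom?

sp²

Each carbon atom: 3 σ bonds, plus one π bond; 3 regions of electron density → sp2.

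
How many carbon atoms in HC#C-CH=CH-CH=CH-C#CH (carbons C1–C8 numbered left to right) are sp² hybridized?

C1: sp
C2: sp
C3: sp2 ✓
C4: sp2 ✓
C5: sp2 ✓
C6: sp2 ✓
C7: sp
C8: sp
C3, C4, C5, C6 → 4 sp2 carbons.

4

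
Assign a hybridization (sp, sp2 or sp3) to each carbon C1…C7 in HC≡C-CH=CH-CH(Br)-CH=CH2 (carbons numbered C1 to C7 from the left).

C1 sp, C2 sp, C3 sp2, C4 sp2, C5 sp3, C6 sp2, C7 sp2

C1: 2 σ bonds, plus two π bonds — 2 electron domains, sp.
C2 — 2 σ bonds, plus two π bonds. Steric number 2, so sp.
C3 carries 3 σ bonds, plus one π bond, giving a steric number of 3, so it is sp2.
C4 is sp2: 3 σ bonds, plus one π bond, 3 electron-density regions.
C5 carries 4 σ bonds, giving a steric number of 4, so it is sp3.
C6: 3 σ bonds, plus one π bond — 3 electron domains, sp2.
C7 (3 σ bonds, plus one π bond) has steric number 3: sp2.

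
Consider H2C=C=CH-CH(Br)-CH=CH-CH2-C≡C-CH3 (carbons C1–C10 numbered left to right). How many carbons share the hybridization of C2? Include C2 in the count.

3

C2 is sp (two π bonds).
C1: sp2
C2: sp ✓
C3: sp2
C4: sp3
C5: sp2
C6: sp2
C7: sp3
C8: sp ✓
C9: sp ✓
C10: sp3
3 carbons are sp.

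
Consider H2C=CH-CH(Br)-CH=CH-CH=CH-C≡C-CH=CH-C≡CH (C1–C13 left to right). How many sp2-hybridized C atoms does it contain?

C1: sp2 ✓
C2: sp2 ✓
C3: sp3
C4: sp2 ✓
C5: sp2 ✓
C6: sp2 ✓
C7: sp2 ✓
C8: sp
C9: sp
C10: sp2 ✓
C11: sp2 ✓
C12: sp
C13: sp
C1, C2, C4, C5, C6, C7, C10, C11 → 8 sp2 carbons.

8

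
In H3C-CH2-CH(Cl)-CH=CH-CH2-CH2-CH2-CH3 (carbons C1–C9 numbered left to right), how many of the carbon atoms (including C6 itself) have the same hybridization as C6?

C6 is sp3 (only σ bonds).
C1: sp3 ✓
C2: sp3 ✓
C3: sp3 ✓
C4: sp2
C5: sp2
C6: sp3 ✓
C7: sp3 ✓
C8: sp3 ✓
C9: sp3 ✓
7 carbons are sp3.

7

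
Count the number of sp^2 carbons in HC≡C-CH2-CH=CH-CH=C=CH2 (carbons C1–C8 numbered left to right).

C1: sp
C2: sp
C3: sp3
C4: sp2 ✓
C5: sp2 ✓
C6: sp2 ✓
C7: sp
C8: sp2 ✓
C4, C5, C6, C8 → 4 sp2 carbons.

4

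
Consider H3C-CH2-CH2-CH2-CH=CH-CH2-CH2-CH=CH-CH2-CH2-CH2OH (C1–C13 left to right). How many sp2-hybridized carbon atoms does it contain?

C1: sp3
C2: sp3
C3: sp3
C4: sp3
C5: sp2 ✓
C6: sp2 ✓
C7: sp3
C8: sp3
C9: sp2 ✓
C10: sp2 ✓
C11: sp3
C12: sp3
C13: sp3
C5, C6, C9, C10 → 4 sp2 carbons.

4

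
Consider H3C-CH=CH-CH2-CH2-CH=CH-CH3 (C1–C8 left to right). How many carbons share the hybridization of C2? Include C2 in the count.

C2 is sp2 (one π bond).
C1: sp3
C2: sp2 ✓
C3: sp2 ✓
C4: sp3
C5: sp3
C6: sp2 ✓
C7: sp2 ✓
C8: sp3
4 carbons are sp2.

4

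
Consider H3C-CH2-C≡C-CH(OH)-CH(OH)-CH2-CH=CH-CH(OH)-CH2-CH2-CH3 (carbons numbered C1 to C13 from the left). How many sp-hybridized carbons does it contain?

C1: sp3
C2: sp3
C3: sp ✓
C4: sp ✓
C5: sp3
C6: sp3
C7: sp3
C8: sp2
C9: sp2
C10: sp3
C11: sp3
C12: sp3
C13: sp3
C3, C4 → 2 sp carbons.

2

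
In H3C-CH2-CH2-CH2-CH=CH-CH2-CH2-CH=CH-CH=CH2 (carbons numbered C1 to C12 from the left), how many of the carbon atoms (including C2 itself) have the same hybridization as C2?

C2 is sp3 (only σ bonds).
C1: sp3 ✓
C2: sp3 ✓
C3: sp3 ✓
C4: sp3 ✓
C5: sp2
C6: sp2
C7: sp3 ✓
C8: sp3 ✓
C9: sp2
C10: sp2
C11: sp2
C12: sp2
6 carbons are sp3.

6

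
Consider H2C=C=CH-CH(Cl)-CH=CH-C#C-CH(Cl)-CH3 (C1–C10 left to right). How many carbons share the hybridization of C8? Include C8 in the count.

3

C8 is sp (two π bonds).
C1: sp2
C2: sp ✓
C3: sp2
C4: sp3
C5: sp2
C6: sp2
C7: sp ✓
C8: sp ✓
C9: sp3
C10: sp3
3 carbons are sp.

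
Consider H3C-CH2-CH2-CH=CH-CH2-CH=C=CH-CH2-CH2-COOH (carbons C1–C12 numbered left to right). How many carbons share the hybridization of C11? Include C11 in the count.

6

C11 is sp3 (only σ bonds).
C1: sp3 ✓
C2: sp3 ✓
C3: sp3 ✓
C4: sp2
C5: sp2
C6: sp3 ✓
C7: sp2
C8: sp
C9: sp2
C10: sp3 ✓
C11: sp3 ✓
C12: sp2
6 carbons are sp3.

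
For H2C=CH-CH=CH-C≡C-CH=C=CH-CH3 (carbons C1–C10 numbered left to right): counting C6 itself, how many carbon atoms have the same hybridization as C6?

C6 is sp (two π bonds).
C1: sp2
C2: sp2
C3: sp2
C4: sp2
C5: sp ✓
C6: sp ✓
C7: sp2
C8: sp ✓
C9: sp2
C10: sp3
3 carbons are sp.

3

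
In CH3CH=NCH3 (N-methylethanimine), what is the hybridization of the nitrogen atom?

sp2

Two σ bonds + one lone pair = steric number 3 → sp2.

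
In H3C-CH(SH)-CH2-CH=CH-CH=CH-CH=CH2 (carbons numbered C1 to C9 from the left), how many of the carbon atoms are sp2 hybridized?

6

C1: sp3
C2: sp3
C3: sp3
C4: sp2 ✓
C5: sp2 ✓
C6: sp2 ✓
C7: sp2 ✓
C8: sp2 ✓
C9: sp2 ✓
C4, C5, C6, C7, C8, C9 → 6 sp2 carbons.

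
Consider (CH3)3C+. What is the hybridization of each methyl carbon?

sp3

Each methyl carbon has 4 σ bonds: steric number 4 → sp3.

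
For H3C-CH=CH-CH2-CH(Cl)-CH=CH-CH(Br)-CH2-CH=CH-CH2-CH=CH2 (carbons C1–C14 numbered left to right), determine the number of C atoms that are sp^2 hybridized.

8

C1: sp3
C2: sp2 ✓
C3: sp2 ✓
C4: sp3
C5: sp3
C6: sp2 ✓
C7: sp2 ✓
C8: sp3
C9: sp3
C10: sp2 ✓
C11: sp2 ✓
C12: sp3
C13: sp2 ✓
C14: sp2 ✓
C2, C3, C6, C7, C10, C11, C13, C14 → 8 sp2 carbons.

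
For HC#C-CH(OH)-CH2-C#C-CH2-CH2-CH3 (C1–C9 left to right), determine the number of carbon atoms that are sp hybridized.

4

C1: sp ✓
C2: sp ✓
C3: sp3
C4: sp3
C5: sp ✓
C6: sp ✓
C7: sp3
C8: sp3
C9: sp3
C1, C2, C5, C6 → 4 sp carbons.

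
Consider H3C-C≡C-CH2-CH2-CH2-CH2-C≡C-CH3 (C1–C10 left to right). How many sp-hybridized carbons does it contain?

C1: sp3
C2: sp ✓
C3: sp ✓
C4: sp3
C5: sp3
C6: sp3
C7: sp3
C8: sp ✓
C9: sp ✓
C10: sp3
C2, C3, C8, C9 → 4 sp carbons.

4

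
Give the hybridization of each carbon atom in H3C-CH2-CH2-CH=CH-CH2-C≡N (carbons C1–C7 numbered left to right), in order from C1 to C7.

C1 sp3, C2 sp3, C3 sp3, C4 sp2, C5 sp2, C6 sp3, C7 sp

C1: 4 σ bonds — 4 electron domains, sp3.
C2 — 4 σ bonds. Steric number 4, so sp3.
C3: 4 σ bonds; 4 regions of electron density → sp3.
C4 (3 σ bonds, plus one π bond) has steric number 3: sp2.
C5 has 3 σ bonds, plus one π bond: steric number 3 → sp2.
C6 is sp3: 4 σ bonds, 4 electron-density regions.
C7 carries 2 σ bonds, plus two π bonds, giving a steric number of 2, so it is sp.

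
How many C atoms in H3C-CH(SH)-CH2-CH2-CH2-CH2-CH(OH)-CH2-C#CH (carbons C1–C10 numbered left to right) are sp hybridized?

C1: sp3
C2: sp3
C3: sp3
C4: sp3
C5: sp3
C6: sp3
C7: sp3
C8: sp3
C9: sp ✓
C10: sp ✓
C9, C10 → 2 sp carbons.

2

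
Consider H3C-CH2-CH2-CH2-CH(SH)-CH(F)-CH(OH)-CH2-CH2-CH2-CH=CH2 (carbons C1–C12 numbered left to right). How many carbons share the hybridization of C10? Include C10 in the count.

10

C10 is sp3 (only σ bonds).
C1: sp3 ✓
C2: sp3 ✓
C3: sp3 ✓
C4: sp3 ✓
C5: sp3 ✓
C6: sp3 ✓
C7: sp3 ✓
C8: sp3 ✓
C9: sp3 ✓
C10: sp3 ✓
C11: sp2
C12: sp2
10 carbons are sp3.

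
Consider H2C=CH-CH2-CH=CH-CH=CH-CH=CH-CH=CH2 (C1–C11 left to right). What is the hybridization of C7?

C7 is sp2: 3 σ bonds, plus one π bond, 3 electron-density regions.

sp2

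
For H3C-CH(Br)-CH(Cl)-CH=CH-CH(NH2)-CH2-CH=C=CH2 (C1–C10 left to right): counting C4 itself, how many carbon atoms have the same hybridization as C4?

C4 is sp2 (one π bond).
C1: sp3
C2: sp3
C3: sp3
C4: sp2 ✓
C5: sp2 ✓
C6: sp3
C7: sp3
C8: sp2 ✓
C9: sp
C10: sp2 ✓
4 carbons are sp2.

4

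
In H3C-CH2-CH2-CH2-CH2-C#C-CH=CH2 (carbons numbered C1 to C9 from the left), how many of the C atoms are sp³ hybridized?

5

C1: sp3 ✓
C2: sp3 ✓
C3: sp3 ✓
C4: sp3 ✓
C5: sp3 ✓
C6: sp
C7: sp
C8: sp2
C9: sp2
C1, C2, C3, C4, C5 → 5 sp3 carbons.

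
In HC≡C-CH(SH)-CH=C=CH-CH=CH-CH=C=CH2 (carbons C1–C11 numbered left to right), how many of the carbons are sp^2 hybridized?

C1: sp
C2: sp
C3: sp3
C4: sp2 ✓
C5: sp
C6: sp2 ✓
C7: sp2 ✓
C8: sp2 ✓
C9: sp2 ✓
C10: sp
C11: sp2 ✓
C4, C6, C7, C8, C9, C11 → 6 sp2 carbons.

6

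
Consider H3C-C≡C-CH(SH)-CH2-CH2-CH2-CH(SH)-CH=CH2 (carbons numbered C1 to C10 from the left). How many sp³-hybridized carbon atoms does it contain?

C1: sp3 ✓
C2: sp
C3: sp
C4: sp3 ✓
C5: sp3 ✓
C6: sp3 ✓
C7: sp3 ✓
C8: sp3 ✓
C9: sp2
C10: sp2
C1, C4, C5, C6, C7, C8 → 6 sp3 carbons.

6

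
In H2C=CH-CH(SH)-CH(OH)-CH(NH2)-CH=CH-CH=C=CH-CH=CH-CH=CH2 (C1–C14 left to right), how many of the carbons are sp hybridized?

1

C1: sp2
C2: sp2
C3: sp3
C4: sp3
C5: sp3
C6: sp2
C7: sp2
C8: sp2
C9: sp ✓
C10: sp2
C11: sp2
C12: sp2
C13: sp2
C14: sp2
C9 → 1 sp carbon.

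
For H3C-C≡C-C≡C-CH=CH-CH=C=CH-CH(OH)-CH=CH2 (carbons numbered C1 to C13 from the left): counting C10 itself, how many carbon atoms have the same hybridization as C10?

C10 is sp2 (one π bond).
C1: sp3
C2: sp
C3: sp
C4: sp
C5: sp
C6: sp2 ✓
C7: sp2 ✓
C8: sp2 ✓
C9: sp
C10: sp2 ✓
C11: sp3
C12: sp2 ✓
C13: sp2 ✓
6 carbons are sp2.

6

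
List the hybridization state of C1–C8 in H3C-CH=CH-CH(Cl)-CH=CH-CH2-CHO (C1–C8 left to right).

C1: 4 σ bonds; 4 regions of electron density → sp3.
C2 carries 3 σ bonds, plus one π bond, giving a steric number of 3, so it is sp2.
C3 has 3 σ bonds, plus one π bond: steric number 3 → sp2.
C4: 4 σ bonds — 4 electron domains, sp3.
C5 has 3 σ bonds, plus one π bond: steric number 3 → sp2.
C6 has 3 σ bonds, plus one π bond: steric number 3 → sp2.
C7: 4 σ bonds — 4 electron domains, sp3.
C8 (3 σ bonds, plus one π bond) has steric number 3: sp2.

C1 sp3, C2 sp2, C3 sp2, C4 sp3, C5 sp2, C6 sp2, C7 sp3, C8 sp2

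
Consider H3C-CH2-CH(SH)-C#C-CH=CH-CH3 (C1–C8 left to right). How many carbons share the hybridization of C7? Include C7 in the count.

2

C7 is sp2 (one π bond).
C1: sp3
C2: sp3
C3: sp3
C4: sp
C5: sp
C6: sp2 ✓
C7: sp2 ✓
C8: sp3
2 carbons are sp2.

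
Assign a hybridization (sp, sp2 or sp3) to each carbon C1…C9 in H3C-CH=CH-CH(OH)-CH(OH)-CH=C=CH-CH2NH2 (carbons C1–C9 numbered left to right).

C1 sp3, C2 sp2, C3 sp2, C4 sp3, C5 sp3, C6 sp2, C7 sp, C8 sp2, C9 sp3

C1 (4 σ bonds) has steric number 4: sp3.
C2: 3 σ bonds, plus one π bond; 3 regions of electron density → sp2.
C3 is sp2: 3 σ bonds, plus one π bond, 3 electron-density regions.
C4: 4 σ bonds — 4 electron domains, sp3.
C5 — 4 σ bonds. Steric number 4, so sp3.
C6 — 3 σ bonds, plus one π bond. Steric number 3, so sp2.
C7: 2 σ bonds, plus two π bonds; 2 regions of electron density → sp.
C8 is sp2: 3 σ bonds, plus one π bond, 3 electron-density regions.
C9 carries 4 σ bonds, giving a steric number of 4, so it is sp3.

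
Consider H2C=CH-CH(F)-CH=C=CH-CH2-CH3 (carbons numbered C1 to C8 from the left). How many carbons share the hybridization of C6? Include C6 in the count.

C6 is sp2 (one π bond).
C1: sp2 ✓
C2: sp2 ✓
C3: sp3
C4: sp2 ✓
C5: sp
C6: sp2 ✓
C7: sp3
C8: sp3
4 carbons are sp2.

4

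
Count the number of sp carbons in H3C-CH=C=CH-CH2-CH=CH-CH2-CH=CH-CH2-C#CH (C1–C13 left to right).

C1: sp3
C2: sp2
C3: sp ✓
C4: sp2
C5: sp3
C6: sp2
C7: sp2
C8: sp3
C9: sp2
C10: sp2
C11: sp3
C12: sp ✓
C13: sp ✓
C3, C12, C13 → 3 sp carbons.

3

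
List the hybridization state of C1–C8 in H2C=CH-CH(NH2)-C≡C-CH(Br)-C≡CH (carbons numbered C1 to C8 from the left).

C1 sp2, C2 sp2, C3 sp3, C4 sp, C5 sp, C6 sp3, C7 sp, C8 sp

C1: 3 σ bonds, plus one π bond; 3 regions of electron density → sp2.
C2 — 3 σ bonds, plus one π bond. Steric number 3, so sp2.
C3: 4 σ bonds; 4 regions of electron density → sp3.
C4 — 2 σ bonds, plus two π bonds. Steric number 2, so sp.
C5 has 2 σ bonds, plus two π bonds: steric number 2 → sp.
C6: 4 σ bonds; 4 regions of electron density → sp3.
C7 is sp: 2 σ bonds, plus two π bonds, 2 electron-density regions.
C8: 2 σ bonds, plus two π bonds — 2 electron domains, sp.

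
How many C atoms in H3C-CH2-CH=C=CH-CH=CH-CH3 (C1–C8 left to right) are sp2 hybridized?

4

C1: sp3
C2: sp3
C3: sp2 ✓
C4: sp
C5: sp2 ✓
C6: sp2 ✓
C7: sp2 ✓
C8: sp3
C3, C5, C6, C7 → 4 sp2 carbons.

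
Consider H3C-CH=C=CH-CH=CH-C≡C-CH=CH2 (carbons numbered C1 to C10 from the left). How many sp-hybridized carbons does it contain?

C1: sp3
C2: sp2
C3: sp ✓
C4: sp2
C5: sp2
C6: sp2
C7: sp ✓
C8: sp ✓
C9: sp2
C10: sp2
C3, C7, C8 → 3 sp carbons.

3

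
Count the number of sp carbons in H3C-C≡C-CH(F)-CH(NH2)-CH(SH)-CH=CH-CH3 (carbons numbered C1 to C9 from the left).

C1: sp3
C2: sp ✓
C3: sp ✓
C4: sp3
C5: sp3
C6: sp3
C7: sp2
C8: sp2
C9: sp3
C2, C3 → 2 sp carbons.

2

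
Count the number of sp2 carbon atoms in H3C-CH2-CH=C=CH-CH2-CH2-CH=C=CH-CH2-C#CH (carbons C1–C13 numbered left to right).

4

C1: sp3
C2: sp3
C3: sp2 ✓
C4: sp
C5: sp2 ✓
C6: sp3
C7: sp3
C8: sp2 ✓
C9: sp
C10: sp2 ✓
C11: sp3
C12: sp
C13: sp
C3, C5, C8, C10 → 4 sp2 carbons.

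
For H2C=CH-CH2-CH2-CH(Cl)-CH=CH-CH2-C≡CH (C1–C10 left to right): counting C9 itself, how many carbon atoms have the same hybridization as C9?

2

C9 is sp (two π bonds).
C1: sp2
C2: sp2
C3: sp3
C4: sp3
C5: sp3
C6: sp2
C7: sp2
C8: sp3
C9: sp ✓
C10: sp ✓
2 carbons are sp.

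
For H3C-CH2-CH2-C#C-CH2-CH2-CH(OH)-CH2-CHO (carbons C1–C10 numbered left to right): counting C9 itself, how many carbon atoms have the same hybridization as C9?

C9 is sp3 (only σ bonds).
C1: sp3 ✓
C2: sp3 ✓
C3: sp3 ✓
C4: sp
C5: sp
C6: sp3 ✓
C7: sp3 ✓
C8: sp3 ✓
C9: sp3 ✓
C10: sp2
7 carbons are sp3.

7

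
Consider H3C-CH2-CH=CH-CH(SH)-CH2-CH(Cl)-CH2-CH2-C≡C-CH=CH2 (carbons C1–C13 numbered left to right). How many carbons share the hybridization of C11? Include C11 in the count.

2

C11 is sp (two π bonds).
C1: sp3
C2: sp3
C3: sp2
C4: sp2
C5: sp3
C6: sp3
C7: sp3
C8: sp3
C9: sp3
C10: sp ✓
C11: sp ✓
C12: sp2
C13: sp2
2 carbons are sp.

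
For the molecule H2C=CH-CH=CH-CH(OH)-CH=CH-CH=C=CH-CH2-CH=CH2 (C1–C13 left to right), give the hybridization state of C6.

C6 — 3 σ bonds, plus one π bond. Steric number 3, so sp2.

sp2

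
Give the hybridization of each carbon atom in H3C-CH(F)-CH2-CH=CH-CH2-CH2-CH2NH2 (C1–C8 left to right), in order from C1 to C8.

C1 sp3, C2 sp3, C3 sp3, C4 sp2, C5 sp2, C6 sp3, C7 sp3, C8 sp3

C1 has 4 σ bonds: steric number 4 → sp3.
C2 (4 σ bonds) has steric number 4: sp3.
C3 (4 σ bonds) has steric number 4: sp3.
C4 (3 σ bonds, plus one π bond) has steric number 3: sp2.
C5: 3 σ bonds, plus one π bond; 3 regions of electron density → sp2.
C6 (4 σ bonds) has steric number 4: sp3.
C7: 4 σ bonds; 4 regions of electron density → sp3.
C8 is sp3: 4 σ bonds, 4 electron-density regions.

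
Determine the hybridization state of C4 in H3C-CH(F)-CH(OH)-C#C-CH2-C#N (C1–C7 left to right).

sp

C4: 2 σ bonds, plus two π bonds — 2 electron domains, sp.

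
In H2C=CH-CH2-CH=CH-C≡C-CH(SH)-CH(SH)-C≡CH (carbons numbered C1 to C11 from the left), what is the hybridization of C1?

C1 carries 3 σ bonds, plus one π bond, giving a steric number of 3, so it is sp2.

sp2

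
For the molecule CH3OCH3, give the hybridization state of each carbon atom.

Each carbon atom — 4 σ bonds. Steric number 4, so sp3.

sp3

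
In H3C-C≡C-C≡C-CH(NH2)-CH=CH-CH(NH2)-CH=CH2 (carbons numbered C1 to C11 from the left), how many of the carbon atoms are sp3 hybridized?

3

C1: sp3 ✓
C2: sp
C3: sp
C4: sp
C5: sp
C6: sp3 ✓
C7: sp2
C8: sp2
C9: sp3 ✓
C10: sp2
C11: sp2
C1, C6, C9 → 3 sp3 carbons.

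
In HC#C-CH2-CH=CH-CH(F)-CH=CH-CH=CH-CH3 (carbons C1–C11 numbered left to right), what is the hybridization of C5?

C5: 3 σ bonds, plus one π bond; 3 regions of electron density → sp2.

sp²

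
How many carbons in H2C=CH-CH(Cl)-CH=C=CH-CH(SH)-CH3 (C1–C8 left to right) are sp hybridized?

C1: sp2
C2: sp2
C3: sp3
C4: sp2
C5: sp ✓
C6: sp2
C7: sp3
C8: sp3
C5 → 1 sp carbon.

1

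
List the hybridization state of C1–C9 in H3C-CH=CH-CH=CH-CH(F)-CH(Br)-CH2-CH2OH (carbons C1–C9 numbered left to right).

C1: 4 σ bonds; 4 regions of electron density → sp3.
C2 (3 σ bonds, plus one π bond) has steric number 3: sp2.
C3 has 3 σ bonds, plus one π bond: steric number 3 → sp2.
C4 (3 σ bonds, plus one π bond) has steric number 3: sp2.
C5: 3 σ bonds, plus one π bond — 3 electron domains, sp2.
C6 has 4 σ bonds: steric number 4 → sp3.
C7 is sp3: 4 σ bonds, 4 electron-density regions.
C8 has 4 σ bonds: steric number 4 → sp3.
C9 carries 4 σ bonds, giving a steric number of 4, so it is sp3.

C1 sp3, C2 sp2, C3 sp2, C4 sp2, C5 sp2, C6 sp3, C7 sp3, C8 sp3, C9 sp3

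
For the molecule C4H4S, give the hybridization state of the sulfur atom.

Analogous to furan: one S lone pair in the aromatic π system, S is sp2.

sp2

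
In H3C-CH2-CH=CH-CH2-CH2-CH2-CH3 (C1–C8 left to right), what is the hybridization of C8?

C8 has 4 σ bonds: steric number 4 → sp3.

sp3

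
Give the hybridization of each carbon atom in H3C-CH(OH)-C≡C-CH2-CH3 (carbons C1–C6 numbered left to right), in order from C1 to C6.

C1 (4 σ bonds) has steric number 4: sp3.
C2: 4 σ bonds; 4 regions of electron density → sp3.
C3 is sp: 2 σ bonds, plus two π bonds, 2 electron-density regions.
C4 carries 2 σ bonds, plus two π bonds, giving a steric number of 2, so it is sp.
C5: 4 σ bonds; 4 regions of electron density → sp3.
C6 — 4 σ bonds. Steric number 4, so sp3.

C1 sp3, C2 sp3, C3 sp, C4 sp, C5 sp3, C6 sp3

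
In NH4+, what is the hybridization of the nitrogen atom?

sp³

Four σ bonds, no lone pair → sp3, tetrahedral.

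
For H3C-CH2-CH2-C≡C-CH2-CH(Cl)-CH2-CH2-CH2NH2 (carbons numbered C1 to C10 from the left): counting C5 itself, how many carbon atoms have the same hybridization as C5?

C5 is sp (two π bonds).
C1: sp3
C2: sp3
C3: sp3
C4: sp ✓
C5: sp ✓
C6: sp3
C7: sp3
C8: sp3
C9: sp3
C10: sp3
2 carbons are sp.

2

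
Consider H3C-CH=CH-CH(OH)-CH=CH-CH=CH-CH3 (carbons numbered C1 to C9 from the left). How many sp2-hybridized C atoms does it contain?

C1: sp3
C2: sp2 ✓
C3: sp2 ✓
C4: sp3
C5: sp2 ✓
C6: sp2 ✓
C7: sp2 ✓
C8: sp2 ✓
C9: sp3
C2, C3, C5, C6, C7, C8 → 6 sp2 carbons.

6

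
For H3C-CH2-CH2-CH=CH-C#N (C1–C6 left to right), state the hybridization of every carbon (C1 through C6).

C1 carries 4 σ bonds, giving a steric number of 4, so it is sp3.
C2 is sp3: 4 σ bonds, 4 electron-density regions.
C3 carries 4 σ bonds, giving a steric number of 4, so it is sp3.
C4: 3 σ bonds, plus one π bond; 3 regions of electron density → sp2.
C5: 3 σ bonds, plus one π bond — 3 electron domains, sp2.
C6 is sp: 2 σ bonds, plus two π bonds, 2 electron-density regions.

C1 sp3, C2 sp3, C3 sp3, C4 sp2, C5 sp2, C6 sp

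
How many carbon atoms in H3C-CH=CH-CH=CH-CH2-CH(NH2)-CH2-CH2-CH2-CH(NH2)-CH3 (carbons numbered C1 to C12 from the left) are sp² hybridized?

4

C1: sp3
C2: sp2 ✓
C3: sp2 ✓
C4: sp2 ✓
C5: sp2 ✓
C6: sp3
C7: sp3
C8: sp3
C9: sp3
C10: sp3
C11: sp3
C12: sp3
C2, C3, C4, C5 → 4 sp2 carbons.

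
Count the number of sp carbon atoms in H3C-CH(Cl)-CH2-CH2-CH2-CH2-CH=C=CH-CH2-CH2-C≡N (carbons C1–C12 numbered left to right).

C1: sp3
C2: sp3
C3: sp3
C4: sp3
C5: sp3
C6: sp3
C7: sp2
C8: sp ✓
C9: sp2
C10: sp3
C11: sp3
C12: sp ✓
C8, C12 → 2 sp carbons.

2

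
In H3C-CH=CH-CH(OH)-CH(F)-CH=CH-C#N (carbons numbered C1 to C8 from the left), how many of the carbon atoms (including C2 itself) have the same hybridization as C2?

C2 is sp2 (one π bond).
C1: sp3
C2: sp2 ✓
C3: sp2 ✓
C4: sp3
C5: sp3
C6: sp2 ✓
C7: sp2 ✓
C8: sp
4 carbons are sp2.

4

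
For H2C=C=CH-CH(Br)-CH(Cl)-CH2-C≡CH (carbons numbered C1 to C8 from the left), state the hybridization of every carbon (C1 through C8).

C1: 3 σ bonds, plus one π bond; 3 regions of electron density → sp2.
C2 is sp: 2 σ bonds, plus two π bonds, 2 electron-density regions.
C3: 3 σ bonds, plus one π bond; 3 regions of electron density → sp2.
C4 — 4 σ bonds. Steric number 4, so sp3.
C5 has 4 σ bonds: steric number 4 → sp3.
C6 is sp3: 4 σ bonds, 4 electron-density regions.
C7 has 2 σ bonds, plus two π bonds: steric number 2 → sp.
C8: 2 σ bonds, plus two π bonds — 2 electron domains, sp.

C1 sp2, C2 sp, C3 sp2, C4 sp3, C5 sp3, C6 sp3, C7 sp, C8 sp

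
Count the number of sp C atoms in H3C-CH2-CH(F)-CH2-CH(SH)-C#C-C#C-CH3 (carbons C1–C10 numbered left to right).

C1: sp3
C2: sp3
C3: sp3
C4: sp3
C5: sp3
C6: sp ✓
C7: sp ✓
C8: sp ✓
C9: sp ✓
C10: sp3
C6, C7, C8, C9 → 4 sp carbons.

4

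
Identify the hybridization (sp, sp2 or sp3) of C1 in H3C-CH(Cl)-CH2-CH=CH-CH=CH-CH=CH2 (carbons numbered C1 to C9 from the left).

sp³

C1: 4 σ bonds; 4 regions of electron density → sp3.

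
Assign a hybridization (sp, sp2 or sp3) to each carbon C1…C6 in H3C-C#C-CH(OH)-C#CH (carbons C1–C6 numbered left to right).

C1 sp3, C2 sp, C3 sp, C4 sp3, C5 sp, C6 sp

C1: 4 σ bonds — 4 electron domains, sp3.
C2: 2 σ bonds, plus two π bonds; 2 regions of electron density → sp.
C3 has 2 σ bonds, plus two π bonds: steric number 2 → sp.
C4 has 4 σ bonds: steric number 4 → sp3.
C5 has 2 σ bonds, plus two π bonds: steric number 2 → sp.
C6 has 2 σ bonds, plus two π bonds: steric number 2 → sp.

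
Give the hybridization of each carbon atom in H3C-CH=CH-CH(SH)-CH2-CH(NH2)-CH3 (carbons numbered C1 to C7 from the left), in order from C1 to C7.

C1: 4 σ bonds — 4 electron domains, sp3.
C2 carries 3 σ bonds, plus one π bond, giving a steric number of 3, so it is sp2.
C3 — 3 σ bonds, plus one π bond. Steric number 3, so sp2.
C4 — 4 σ bonds. Steric number 4, so sp3.
C5 has 4 σ bonds: steric number 4 → sp3.
C6: 4 σ bonds — 4 electron domains, sp3.
C7 carries 4 σ bonds, giving a steric number of 4, so it is sp3.

C1 sp3, C2 sp2, C3 sp2, C4 sp3, C5 sp3, C6 sp3, C7 sp3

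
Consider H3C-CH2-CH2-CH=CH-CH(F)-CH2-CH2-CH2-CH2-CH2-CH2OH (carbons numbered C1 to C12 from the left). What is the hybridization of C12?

sp^3

C12: 4 σ bonds; 4 regions of electron density → sp3.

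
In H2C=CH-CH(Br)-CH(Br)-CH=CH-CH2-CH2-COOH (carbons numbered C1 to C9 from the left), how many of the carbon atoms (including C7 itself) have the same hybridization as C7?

C7 is sp3 (only σ bonds).
C1: sp2
C2: sp2
C3: sp3 ✓
C4: sp3 ✓
C5: sp2
C6: sp2
C7: sp3 ✓
C8: sp3 ✓
C9: sp2
4 carbons are sp3.

4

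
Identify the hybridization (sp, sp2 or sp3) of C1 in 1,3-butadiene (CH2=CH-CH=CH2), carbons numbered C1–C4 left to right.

C1 has 3 σ bonds, plus one π bond: steric number 3 → sp2.

sp2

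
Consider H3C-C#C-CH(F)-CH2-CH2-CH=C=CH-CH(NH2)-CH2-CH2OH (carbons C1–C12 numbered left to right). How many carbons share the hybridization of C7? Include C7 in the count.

2

C7 is sp2 (one π bond).
C1: sp3
C2: sp
C3: sp
C4: sp3
C5: sp3
C6: sp3
C7: sp2 ✓
C8: sp
C9: sp2 ✓
C10: sp3
C11: sp3
C12: sp3
2 carbons are sp2.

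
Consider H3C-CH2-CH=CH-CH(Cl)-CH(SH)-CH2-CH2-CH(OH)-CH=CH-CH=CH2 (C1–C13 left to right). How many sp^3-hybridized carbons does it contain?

C1: sp3 ✓
C2: sp3 ✓
C3: sp2
C4: sp2
C5: sp3 ✓
C6: sp3 ✓
C7: sp3 ✓
C8: sp3 ✓
C9: sp3 ✓
C10: sp2
C11: sp2
C12: sp2
C13: sp2
C1, C2, C5, C6, C7, C8, C9 → 7 sp3 carbons.

7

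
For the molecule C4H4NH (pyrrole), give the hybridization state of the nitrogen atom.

sp2

N has three σ bonds; its lone pair occupies the p orbital and is part of the aromatic π system, so N is sp2 (not the sp3 a naive steric count of 4 would give).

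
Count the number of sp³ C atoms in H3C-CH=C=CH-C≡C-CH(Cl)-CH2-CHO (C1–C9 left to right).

C1: sp3 ✓
C2: sp2
C3: sp
C4: sp2
C5: sp
C6: sp
C7: sp3 ✓
C8: sp3 ✓
C9: sp2
C1, C7, C8 → 3 sp3 carbons.

3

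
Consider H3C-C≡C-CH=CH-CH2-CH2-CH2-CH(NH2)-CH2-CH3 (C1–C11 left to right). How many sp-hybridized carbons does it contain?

C1: sp3
C2: sp ✓
C3: sp ✓
C4: sp2
C5: sp2
C6: sp3
C7: sp3
C8: sp3
C9: sp3
C10: sp3
C11: sp3
C2, C3 → 2 sp carbons.

2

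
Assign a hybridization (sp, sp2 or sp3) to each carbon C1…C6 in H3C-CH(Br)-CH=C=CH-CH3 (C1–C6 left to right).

C1 carries 4 σ bonds, giving a steric number of 4, so it is sp3.
C2 has 4 σ bonds: steric number 4 → sp3.
C3 carries 3 σ bonds, plus one π bond, giving a steric number of 3, so it is sp2.
C4 — 2 σ bonds, plus two π bonds. Steric number 2, so sp.
C5 (3 σ bonds, plus one π bond) has steric number 3: sp2.
C6: 4 σ bonds — 4 electron domains, sp3.

C1 sp3, C2 sp3, C3 sp2, C4 sp, C5 sp2, C6 sp3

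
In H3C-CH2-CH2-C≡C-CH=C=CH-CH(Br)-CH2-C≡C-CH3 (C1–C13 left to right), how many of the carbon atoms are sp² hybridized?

C1: sp3
C2: sp3
C3: sp3
C4: sp
C5: sp
C6: sp2 ✓
C7: sp
C8: sp2 ✓
C9: sp3
C10: sp3
C11: sp
C12: sp
C13: sp3
C6, C8 → 2 sp2 carbons.

2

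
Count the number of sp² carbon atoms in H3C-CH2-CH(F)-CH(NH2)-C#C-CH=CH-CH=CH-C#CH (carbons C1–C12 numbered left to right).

4

C1: sp3
C2: sp3
C3: sp3
C4: sp3
C5: sp
C6: sp
C7: sp2 ✓
C8: sp2 ✓
C9: sp2 ✓
C10: sp2 ✓
C11: sp
C12: sp
C7, C8, C9, C10 → 4 sp2 carbons.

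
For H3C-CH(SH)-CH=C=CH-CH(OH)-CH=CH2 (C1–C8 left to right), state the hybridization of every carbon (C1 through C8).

C1 sp3, C2 sp3, C3 sp2, C4 sp, C5 sp2, C6 sp3, C7 sp2, C8 sp2

C1 — 4 σ bonds. Steric number 4, so sp3.
C2 — 4 σ bonds. Steric number 4, so sp3.
C3 (3 σ bonds, plus one π bond) has steric number 3: sp2.
C4 — 2 σ bonds, plus two π bonds. Steric number 2, so sp.
C5 is sp2: 3 σ bonds, plus one π bond, 3 electron-density regions.
C6 has 4 σ bonds: steric number 4 → sp3.
C7 carries 3 σ bonds, plus one π bond, giving a steric number of 3, so it is sp2.
C8 carries 3 σ bonds, plus one π bond, giving a steric number of 3, so it is sp2.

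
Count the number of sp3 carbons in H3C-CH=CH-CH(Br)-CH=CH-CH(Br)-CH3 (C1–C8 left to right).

4

C1: sp3 ✓
C2: sp2
C3: sp2
C4: sp3 ✓
C5: sp2
C6: sp2
C7: sp3 ✓
C8: sp3 ✓
C1, C4, C7, C8 → 4 sp3 carbons.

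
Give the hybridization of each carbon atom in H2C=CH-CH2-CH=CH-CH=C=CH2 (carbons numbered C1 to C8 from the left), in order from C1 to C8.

C1: 3 σ bonds, plus one π bond — 3 electron domains, sp2.
C2 is sp2: 3 σ bonds, plus one π bond, 3 electron-density regions.
C3 carries 4 σ bonds, giving a steric number of 4, so it is sp3.
C4 — 3 σ bonds, plus one π bond. Steric number 3, so sp2.
C5 (3 σ bonds, plus one π bond) has steric number 3: sp2.
C6 — 3 σ bonds, plus one π bond. Steric number 3, so sp2.
C7 carries 2 σ bonds, plus two π bonds, giving a steric number of 2, so it is sp.
C8 (3 σ bonds, plus one π bond) has steric number 3: sp2.

C1 sp2, C2 sp2, C3 sp3, C4 sp2, C5 sp2, C6 sp2, C7 sp, C8 sp2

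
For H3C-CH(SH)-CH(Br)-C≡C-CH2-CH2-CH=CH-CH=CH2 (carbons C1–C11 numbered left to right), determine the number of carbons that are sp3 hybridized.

C1: sp3 ✓
C2: sp3 ✓
C3: sp3 ✓
C4: sp
C5: sp
C6: sp3 ✓
C7: sp3 ✓
C8: sp2
C9: sp2
C10: sp2
C11: sp2
C1, C2, C3, C6, C7 → 5 sp3 carbons.

5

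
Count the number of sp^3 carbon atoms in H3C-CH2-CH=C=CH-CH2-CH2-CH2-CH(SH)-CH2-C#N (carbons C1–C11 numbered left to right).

7

C1: sp3 ✓
C2: sp3 ✓
C3: sp2
C4: sp
C5: sp2
C6: sp3 ✓
C7: sp3 ✓
C8: sp3 ✓
C9: sp3 ✓
C10: sp3 ✓
C11: sp
C1, C2, C6, C7, C8, C9, C10 → 7 sp3 carbons.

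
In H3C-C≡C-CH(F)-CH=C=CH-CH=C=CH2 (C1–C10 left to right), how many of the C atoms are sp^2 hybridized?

C1: sp3
C2: sp
C3: sp
C4: sp3
C5: sp2 ✓
C6: sp
C7: sp2 ✓
C8: sp2 ✓
C9: sp
C10: sp2 ✓
C5, C7, C8, C10 → 4 sp2 carbons.

4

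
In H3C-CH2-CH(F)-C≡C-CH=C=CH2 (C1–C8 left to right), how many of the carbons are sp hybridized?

C1: sp3
C2: sp3
C3: sp3
C4: sp ✓
C5: sp ✓
C6: sp2
C7: sp ✓
C8: sp2
C4, C5, C7 → 3 sp carbons.

3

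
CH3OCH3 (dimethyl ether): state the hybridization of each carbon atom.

sp³

Each carbon atom (4 σ bonds) has steric number 4: sp3.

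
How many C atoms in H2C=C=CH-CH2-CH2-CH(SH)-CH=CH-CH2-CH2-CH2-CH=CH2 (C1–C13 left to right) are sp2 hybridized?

6

C1: sp2 ✓
C2: sp
C3: sp2 ✓
C4: sp3
C5: sp3
C6: sp3
C7: sp2 ✓
C8: sp2 ✓
C9: sp3
C10: sp3
C11: sp3
C12: sp2 ✓
C13: sp2 ✓
C1, C3, C7, C8, C12, C13 → 6 sp2 carbons.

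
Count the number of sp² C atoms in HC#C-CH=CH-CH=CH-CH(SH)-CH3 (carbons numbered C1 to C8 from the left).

C1: sp
C2: sp
C3: sp2 ✓
C4: sp2 ✓
C5: sp2 ✓
C6: sp2 ✓
C7: sp3
C8: sp3
C3, C4, C5, C6 → 4 sp2 carbons.

4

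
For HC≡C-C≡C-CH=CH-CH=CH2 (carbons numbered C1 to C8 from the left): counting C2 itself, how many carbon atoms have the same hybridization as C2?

C2 is sp (two π bonds).
C1: sp ✓
C2: sp ✓
C3: sp ✓
C4: sp ✓
C5: sp2
C6: sp2
C7: sp2
C8: sp2
4 carbons are sp.

4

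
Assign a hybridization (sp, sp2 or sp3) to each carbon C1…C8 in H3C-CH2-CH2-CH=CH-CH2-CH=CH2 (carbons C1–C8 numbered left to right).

C1: 4 σ bonds; 4 regions of electron density → sp3.
C2 carries 4 σ bonds, giving a steric number of 4, so it is sp3.
C3 has 4 σ bonds: steric number 4 → sp3.
C4: 3 σ bonds, plus one π bond; 3 regions of electron density → sp2.
C5 has 3 σ bonds, plus one π bond: steric number 3 → sp2.
C6 carries 4 σ bonds, giving a steric number of 4, so it is sp3.
C7 (3 σ bonds, plus one π bond) has steric number 3: sp2.
C8 — 3 σ bonds, plus one π bond. Steric number 3, so sp2.

C1 sp3, C2 sp3, C3 sp3, C4 sp2, C5 sp2, C6 sp3, C7 sp2, C8 sp2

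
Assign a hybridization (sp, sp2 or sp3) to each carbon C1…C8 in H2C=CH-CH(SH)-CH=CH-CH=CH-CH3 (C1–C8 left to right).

C1 is sp2: 3 σ bonds, plus one π bond, 3 electron-density regions.
C2 (3 σ bonds, plus one π bond) has steric number 3: sp2.
C3: 4 σ bonds — 4 electron domains, sp3.
C4 has 3 σ bonds, plus one π bond: steric number 3 → sp2.
C5: 3 σ bonds, plus one π bond; 3 regions of electron density → sp2.
C6: 3 σ bonds, plus one π bond — 3 electron domains, sp2.
C7 (3 σ bonds, plus one π bond) has steric number 3: sp2.
C8 — 4 σ bonds. Steric number 4, so sp3.

C1 sp2, C2 sp2, C3 sp3, C4 sp2, C5 sp2, C6 sp2, C7 sp2, C8 sp3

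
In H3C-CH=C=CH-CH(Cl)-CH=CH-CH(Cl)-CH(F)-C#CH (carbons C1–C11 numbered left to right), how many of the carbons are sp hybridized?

C1: sp3
C2: sp2
C3: sp ✓
C4: sp2
C5: sp3
C6: sp2
C7: sp2
C8: sp3
C9: sp3
C10: sp ✓
C11: sp ✓
C3, C10, C11 → 3 sp carbons.

3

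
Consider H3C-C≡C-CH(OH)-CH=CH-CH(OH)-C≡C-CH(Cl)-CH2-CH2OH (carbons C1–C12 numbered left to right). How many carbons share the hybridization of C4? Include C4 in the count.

6

C4 is sp3 (only σ bonds).
C1: sp3 ✓
C2: sp
C3: sp
C4: sp3 ✓
C5: sp2
C6: sp2
C7: sp3 ✓
C8: sp
C9: sp
C10: sp3 ✓
C11: sp3 ✓
C12: sp3 ✓
6 carbons are sp3.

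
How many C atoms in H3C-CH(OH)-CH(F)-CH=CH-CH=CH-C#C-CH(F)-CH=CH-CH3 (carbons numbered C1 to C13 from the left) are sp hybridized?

2

C1: sp3
C2: sp3
C3: sp3
C4: sp2
C5: sp2
C6: sp2
C7: sp2
C8: sp ✓
C9: sp ✓
C10: sp3
C11: sp2
C12: sp2
C13: sp3
C8, C9 → 2 sp carbons.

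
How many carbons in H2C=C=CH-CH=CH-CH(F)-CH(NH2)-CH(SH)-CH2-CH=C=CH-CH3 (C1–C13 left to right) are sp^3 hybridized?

5

C1: sp2
C2: sp
C3: sp2
C4: sp2
C5: sp2
C6: sp3 ✓
C7: sp3 ✓
C8: sp3 ✓
C9: sp3 ✓
C10: sp2
C11: sp
C12: sp2
C13: sp3 ✓
C6, C7, C8, C9, C13 → 5 sp3 carbons.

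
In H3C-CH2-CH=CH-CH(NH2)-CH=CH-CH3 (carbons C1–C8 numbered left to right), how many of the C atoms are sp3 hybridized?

C1: sp3 ✓
C2: sp3 ✓
C3: sp2
C4: sp2
C5: sp3 ✓
C6: sp2
C7: sp2
C8: sp3 ✓
C1, C2, C5, C8 → 4 sp3 carbons.

4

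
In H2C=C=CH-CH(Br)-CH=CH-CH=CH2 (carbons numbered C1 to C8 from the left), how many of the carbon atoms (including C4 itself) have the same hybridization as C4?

1

C4 is sp3 (only σ bonds).
C1: sp2
C2: sp
C3: sp2
C4: sp3 ✓
C5: sp2
C6: sp2
C7: sp2
C8: sp2
1 carbon is sp3.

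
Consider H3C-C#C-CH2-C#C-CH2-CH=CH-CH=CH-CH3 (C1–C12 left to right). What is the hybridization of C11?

C11 is sp2: 3 σ bonds, plus one π bond, 3 electron-density regions.

sp²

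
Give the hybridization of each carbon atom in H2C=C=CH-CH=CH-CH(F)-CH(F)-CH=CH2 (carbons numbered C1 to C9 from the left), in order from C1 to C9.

C1 carries 3 σ bonds, plus one π bond, giving a steric number of 3, so it is sp2.
C2 is sp: 2 σ bonds, plus two π bonds, 2 electron-density regions.
C3 — 3 σ bonds, plus one π bond. Steric number 3, so sp2.
C4: 3 σ bonds, plus one π bond; 3 regions of electron density → sp2.
C5 is sp2: 3 σ bonds, plus one π bond, 3 electron-density regions.
C6: 4 σ bonds; 4 regions of electron density → sp3.
C7 is sp3: 4 σ bonds, 4 electron-density regions.
C8: 3 σ bonds, plus one π bond — 3 electron domains, sp2.
C9 — 3 σ bonds, plus one π bond. Steric number 3, so sp2.

C1 sp2, C2 sp, C3 sp2, C4 sp2, C5 sp2, C6 sp3, C7 sp3, C8 sp2, C9 sp2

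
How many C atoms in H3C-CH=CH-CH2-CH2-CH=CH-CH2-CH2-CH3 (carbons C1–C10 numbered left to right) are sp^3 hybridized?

C1: sp3 ✓
C2: sp2
C3: sp2
C4: sp3 ✓
C5: sp3 ✓
C6: sp2
C7: sp2
C8: sp3 ✓
C9: sp3 ✓
C10: sp3 ✓
C1, C4, C5, C8, C9, C10 → 6 sp3 carbons.

6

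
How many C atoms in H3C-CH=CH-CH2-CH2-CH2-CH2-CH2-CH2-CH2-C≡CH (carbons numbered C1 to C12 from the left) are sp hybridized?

C1: sp3
C2: sp2
C3: sp2
C4: sp3
C5: sp3
C6: sp3
C7: sp3
C8: sp3
C9: sp3
C10: sp3
C11: sp ✓
C12: sp ✓
C11, C12 → 2 sp carbons.

2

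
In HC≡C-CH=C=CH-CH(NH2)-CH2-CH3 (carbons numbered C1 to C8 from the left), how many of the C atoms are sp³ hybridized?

C1: sp
C2: sp
C3: sp2
C4: sp
C5: sp2
C6: sp3 ✓
C7: sp3 ✓
C8: sp3 ✓
C6, C7, C8 → 3 sp3 carbons.

3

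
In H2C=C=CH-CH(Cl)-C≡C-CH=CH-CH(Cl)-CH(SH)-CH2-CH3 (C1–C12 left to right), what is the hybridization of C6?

sp

C6 carries 2 σ bonds, plus two π bonds, giving a steric number of 2, so it is sp.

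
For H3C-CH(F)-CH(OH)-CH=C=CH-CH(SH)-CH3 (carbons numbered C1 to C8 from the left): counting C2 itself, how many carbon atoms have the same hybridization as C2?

C2 is sp3 (only σ bonds).
C1: sp3 ✓
C2: sp3 ✓
C3: sp3 ✓
C4: sp2
C5: sp
C6: sp2
C7: sp3 ✓
C8: sp3 ✓
5 carbons are sp3.

5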